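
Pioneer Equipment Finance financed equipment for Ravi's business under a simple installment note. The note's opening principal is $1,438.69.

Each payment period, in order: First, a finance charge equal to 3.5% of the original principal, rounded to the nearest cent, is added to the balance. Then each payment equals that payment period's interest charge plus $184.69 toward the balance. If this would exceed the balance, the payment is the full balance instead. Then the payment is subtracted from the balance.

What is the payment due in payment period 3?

# | Opening | Interest | Payment | End bal
1 | $1,438.69 | $50.35 | $235.04 | $1,254.00
2 | $1,254.00 | $50.35 | $235.04 | $1,069.31
3 | $1,069.31 | $50.35 | $235.04 | $884.62

$235.04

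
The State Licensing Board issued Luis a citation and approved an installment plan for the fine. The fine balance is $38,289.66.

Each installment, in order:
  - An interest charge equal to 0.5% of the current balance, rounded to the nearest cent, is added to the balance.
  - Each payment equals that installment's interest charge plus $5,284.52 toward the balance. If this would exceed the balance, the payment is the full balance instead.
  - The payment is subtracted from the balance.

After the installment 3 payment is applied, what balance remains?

# | Opening | Interest | Payment | End bal
1 | $38,289.66 | $191.45 | $5,475.97 | $33,005.14
2 | $33,005.14 | $165.03 | $5,449.55 | $27,720.62
3 | $27,720.62 | $138.60 | $5,423.12 | $22,436.10

$22,436.10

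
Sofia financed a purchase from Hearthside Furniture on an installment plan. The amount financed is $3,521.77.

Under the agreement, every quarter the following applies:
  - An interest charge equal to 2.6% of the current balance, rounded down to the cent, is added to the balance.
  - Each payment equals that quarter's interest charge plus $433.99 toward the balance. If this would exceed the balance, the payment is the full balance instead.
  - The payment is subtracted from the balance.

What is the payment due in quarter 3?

$502.98

Quarter 1: opening $3,521.77; interest $91.56 → $3,613.33; payment $525.55; balance $3,087.78
Quarter 2: opening $3,087.78; interest $80.28 → $3,168.06; payment $514.27; balance $2,653.79
Quarter 3: opening $2,653.79; interest $68.99 → $2,722.78; payment $502.98; balance $2,219.80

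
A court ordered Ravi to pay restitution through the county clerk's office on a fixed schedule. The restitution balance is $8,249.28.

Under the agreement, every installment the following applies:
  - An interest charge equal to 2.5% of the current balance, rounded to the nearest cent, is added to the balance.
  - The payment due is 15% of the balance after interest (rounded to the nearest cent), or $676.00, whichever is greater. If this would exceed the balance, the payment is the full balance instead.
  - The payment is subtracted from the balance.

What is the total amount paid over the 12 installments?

$9,458.28

Installment 1: opening $8,249.28; interest $206.23 → $8,455.51; payment $1,268.33; balance $7,187.18
Installment 2: opening $7,187.18; interest $179.68 → $7,366.86; payment $1,105.03; balance $6,261.83
Installment 3: opening $6,261.83; interest $156.55 → $6,418.38; payment $962.76; balance $5,455.62
Installment 4: opening $5,455.62; interest $136.39 → $5,592.01; payment $838.80; balance $4,753.21
Installment 5: opening $4,753.21; interest $118.83 → $4,872.04; payment $730.81; balance $4,141.23
Installment 6: opening $4,141.23; interest $103.53 → $4,244.76; payment $676.00; balance $3,568.76
Installment 7: opening $3,568.76; interest $89.22 → $3,657.98; payment $676.00; balance $2,981.98
Installment 8: opening $2,981.98; interest $74.55 → $3,056.53; payment $676.00; balance $2,380.53
Installment 9: opening $2,380.53; interest $59.51 → $2,440.04; payment $676.00; balance $1,764.04
Installment 10: opening $1,764.04; interest $44.10 → $1,808.14; payment $676.00; balance $1,132.14
Installment 11: opening $1,132.14; interest $28.30 → $1,160.44; payment $676.00; balance $484.44
Installment 12: opening $484.44; interest $12.11 → $496.55; payment $496.55; balance $0.00
Total paid: $9,458.28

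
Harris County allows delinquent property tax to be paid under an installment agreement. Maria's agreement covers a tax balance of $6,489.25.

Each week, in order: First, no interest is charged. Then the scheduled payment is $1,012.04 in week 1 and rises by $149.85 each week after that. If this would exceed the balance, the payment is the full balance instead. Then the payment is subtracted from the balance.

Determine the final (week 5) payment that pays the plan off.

# | Opening | Payment | End bal
1 | $6,489.25 | $1,012.04 | $5,477.21
2 | $5,477.21 | $1,161.89 | $4,315.32
3 | $4,315.32 | $1,311.74 | $3,003.58
4 | $3,003.58 | $1,461.59 | $1,541.99
5 | $1,541.99 | $1,541.99 | $0.00

$1,541.99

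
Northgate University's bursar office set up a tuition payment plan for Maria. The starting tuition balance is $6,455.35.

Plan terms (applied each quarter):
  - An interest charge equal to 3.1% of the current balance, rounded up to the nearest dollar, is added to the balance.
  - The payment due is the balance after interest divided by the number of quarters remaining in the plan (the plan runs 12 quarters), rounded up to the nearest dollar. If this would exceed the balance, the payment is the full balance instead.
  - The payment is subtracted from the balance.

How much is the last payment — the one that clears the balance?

Quarter 1: opening $6,455.35; interest $201.00 → $6,656.35; payment $555.00; balance $6,101.35
Quarter 2: opening $6,101.35; interest $190.00 → $6,291.35; payment $572.00; balance $5,719.35
Quarter 3: opening $5,719.35; interest $178.00 → $5,897.35; payment $590.00; balance $5,307.35
Quarter 4: opening $5,307.35; interest $165.00 → $5,472.35; payment $609.00; balance $4,863.35
Quarter 5: opening $4,863.35; interest $151.00 → $5,014.35; payment $627.00; balance $4,387.35
Quarter 6: opening $4,387.35; interest $137.00 → $4,524.35; payment $647.00; balance $3,877.35
Quarter 7: opening $3,877.35; interest $121.00 → $3,998.35; payment $667.00; balance $3,331.35
Quarter 8: opening $3,331.35; interest $104.00 → $3,435.35; payment $688.00; balance $2,747.35
Quarter 9: opening $2,747.35; interest $86.00 → $2,833.35; payment $709.00; balance $2,124.35
Quarter 10: opening $2,124.35; interest $66.00 → $2,190.35; payment $731.00; balance $1,459.35
Quarter 11: opening $1,459.35; interest $46.00 → $1,505.35; payment $753.00; balance $752.35
Quarter 12: opening $752.35; interest $24.00 → $776.35; payment $776.35; balance $0.00

$776.35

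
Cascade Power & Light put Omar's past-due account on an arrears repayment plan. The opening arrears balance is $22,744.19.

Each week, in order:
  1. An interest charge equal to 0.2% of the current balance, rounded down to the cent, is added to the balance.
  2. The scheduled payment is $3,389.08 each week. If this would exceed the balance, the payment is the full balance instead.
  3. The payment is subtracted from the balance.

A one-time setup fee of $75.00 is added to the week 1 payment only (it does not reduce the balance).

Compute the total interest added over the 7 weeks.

Week 1: opening $22,744.19; interest $45.48 → $22,789.67; payment $3,389.08 (+ $75.00 fee); balance $19,400.59
Week 2: opening $19,400.59; interest $38.80 → $19,439.39; payment $3,389.08; balance $16,050.31
Week 3: opening $16,050.31; interest $32.10 → $16,082.41; payment $3,389.08; balance $12,693.33
Week 4: opening $12,693.33; interest $25.38 → $12,718.71; payment $3,389.08; balance $9,329.63
Week 5: opening $9,329.63; interest $18.65 → $9,348.28; payment $3,389.08; balance $5,959.20
Week 6: opening $5,959.20; interest $11.91 → $5,971.11; payment $3,389.08; balance $2,582.03
Week 7: opening $2,582.03; interest $5.16 → $2,587.19; payment $2,587.19; balance $0.00
Total interest: $45.48 + $38.80 + $32.10 + $25.38 + $18.65 + $11.91 + $5.16 = $177.48

$177.48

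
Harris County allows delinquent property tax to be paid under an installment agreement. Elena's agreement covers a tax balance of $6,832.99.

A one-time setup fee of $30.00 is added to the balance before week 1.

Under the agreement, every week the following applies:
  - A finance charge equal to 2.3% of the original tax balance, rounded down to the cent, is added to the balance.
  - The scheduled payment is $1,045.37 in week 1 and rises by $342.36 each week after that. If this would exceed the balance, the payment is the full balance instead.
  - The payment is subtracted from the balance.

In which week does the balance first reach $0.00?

5

Week 1: $6,862.99 +$157.15 interest = $7,020.14; pay $1,045.37 → $5,974.77
Week 2: $5,974.77 +$157.15 interest = $6,131.92; pay $1,387.73 → $4,744.19
Week 3: $4,744.19 +$157.15 interest = $4,901.34; pay $1,730.09 → $3,171.25
Week 4: $3,171.25 +$157.15 interest = $3,328.40; pay $2,072.45 → $1,255.95
Week 5: $1,255.95 +$157.15 interest = $1,413.10; pay $1,413.10 → $0.00
Balance reaches $0.00 in week 5.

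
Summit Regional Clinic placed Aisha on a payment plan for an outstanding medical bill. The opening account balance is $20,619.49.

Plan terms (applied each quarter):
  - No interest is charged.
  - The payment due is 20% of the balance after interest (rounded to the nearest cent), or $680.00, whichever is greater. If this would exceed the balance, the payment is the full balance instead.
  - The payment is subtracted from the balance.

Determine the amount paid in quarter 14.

Quarter 1: opening $20,619.49; payment $4,123.90; balance $16,495.59
Quarter 2: opening $16,495.59; payment $3,299.12; balance $13,196.47
Quarter 3: opening $13,196.47; payment $2,639.29; balance $10,557.18
Quarter 4: opening $10,557.18; payment $2,111.44; balance $8,445.74
Quarter 5: opening $8,445.74; payment $1,689.15; balance $6,756.59
Quarter 6: opening $6,756.59; payment $1,351.32; balance $5,405.27
Quarter 7: opening $5,405.27; payment $1,081.05; balance $4,324.22
Quarter 8: opening $4,324.22; payment $864.84; balance $3,459.38
Quarter 9: opening $3,459.38; payment $691.88; balance $2,767.50
Quarter 10: opening $2,767.50; payment $680.00; balance $2,087.50
Quarter 11: opening $2,087.50; payment $680.00; balance $1,407.50
Quarter 12: opening $1,407.50; payment $680.00; balance $727.50
Quarter 13: opening $727.50; payment $680.00; balance $47.50
Quarter 14: opening $47.50; payment $47.50; balance $0.00

$47.50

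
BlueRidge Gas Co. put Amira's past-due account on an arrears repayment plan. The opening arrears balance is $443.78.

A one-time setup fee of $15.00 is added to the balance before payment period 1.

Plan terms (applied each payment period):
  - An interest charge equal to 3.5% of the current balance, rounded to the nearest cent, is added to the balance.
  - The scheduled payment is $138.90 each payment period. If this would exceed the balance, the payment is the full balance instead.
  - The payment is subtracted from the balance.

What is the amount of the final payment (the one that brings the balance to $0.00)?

Payment period 1: $458.78 +$16.06 interest = $474.84; pay $138.90 → $335.94
Payment period 2: $335.94 +$11.76 interest = $347.70; pay $138.90 → $208.80
Payment period 3: $208.80 +$7.31 interest = $216.11; pay $138.90 → $77.21
Payment period 4: $77.21 +$2.70 interest = $79.91; pay $79.91 → $0.00

$79.91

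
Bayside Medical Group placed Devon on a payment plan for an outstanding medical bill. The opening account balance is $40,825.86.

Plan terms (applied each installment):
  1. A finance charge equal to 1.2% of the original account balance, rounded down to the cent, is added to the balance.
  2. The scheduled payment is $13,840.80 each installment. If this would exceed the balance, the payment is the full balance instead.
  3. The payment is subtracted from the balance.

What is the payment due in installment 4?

$1,263.10

Installment 1: $40,825.86 +$489.91 interest = $41,315.77; pay $13,840.80 → $27,474.97
Installment 2: $27,474.97 +$489.91 interest = $27,964.88; pay $13,840.80 → $14,124.08
Installment 3: $14,124.08 +$489.91 interest = $14,613.99; pay $13,840.80 → $773.19
Installment 4: $773.19 +$489.91 interest = $1,263.10; pay $1,263.10 → $0.00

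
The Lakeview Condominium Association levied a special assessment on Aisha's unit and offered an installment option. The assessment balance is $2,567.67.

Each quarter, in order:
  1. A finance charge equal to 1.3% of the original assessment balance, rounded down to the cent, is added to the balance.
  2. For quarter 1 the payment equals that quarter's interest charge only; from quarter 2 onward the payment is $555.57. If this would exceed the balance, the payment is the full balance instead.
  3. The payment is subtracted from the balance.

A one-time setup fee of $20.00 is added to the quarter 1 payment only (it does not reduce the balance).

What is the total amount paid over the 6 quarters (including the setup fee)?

$2,787.89

# | Opening | Interest | Payment | Fee | End bal
1 | $2,567.67 | $33.37 | $33.37 | $20.00 | $2,567.67
2 | $2,567.67 | $33.37 | $555.57 | — | $2,045.47
3 | $2,045.47 | $33.37 | $555.57 | — | $1,523.27
4 | $1,523.27 | $33.37 | $555.57 | — | $1,001.07
5 | $1,001.07 | $33.37 | $555.57 | — | $478.87
6 | $478.87 | $33.37 | $512.24 | — | $0.00
Total paid: $2,787.89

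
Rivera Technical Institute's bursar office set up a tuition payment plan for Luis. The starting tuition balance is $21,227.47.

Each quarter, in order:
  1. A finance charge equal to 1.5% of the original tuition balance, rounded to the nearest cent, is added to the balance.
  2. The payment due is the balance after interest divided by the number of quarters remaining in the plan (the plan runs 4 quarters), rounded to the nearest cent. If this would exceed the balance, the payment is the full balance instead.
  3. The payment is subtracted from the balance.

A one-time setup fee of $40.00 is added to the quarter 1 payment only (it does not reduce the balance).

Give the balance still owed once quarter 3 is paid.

$5,651.81

Quarter 1: opening $21,227.47; interest $318.41 → $21,545.88; payment $5,386.47 (+ $40.00 fee); balance $16,159.41
Quarter 2: opening $16,159.41; interest $318.41 → $16,477.82; payment $5,492.61; balance $10,985.21
Quarter 3: opening $10,985.21; interest $318.41 → $11,303.62; payment $5,651.81; balance $5,651.81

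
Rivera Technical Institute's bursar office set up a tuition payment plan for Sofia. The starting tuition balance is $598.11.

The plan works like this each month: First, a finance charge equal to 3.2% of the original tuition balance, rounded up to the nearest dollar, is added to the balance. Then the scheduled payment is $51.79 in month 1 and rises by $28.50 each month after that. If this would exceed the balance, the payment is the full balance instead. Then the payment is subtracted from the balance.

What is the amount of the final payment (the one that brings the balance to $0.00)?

$174.16

Month 1: opening $598.11; interest $20.00 → $618.11; payment $51.79; balance $566.32
Month 2: opening $566.32; interest $20.00 → $586.32; payment $80.29; balance $506.03
Month 3: opening $506.03; interest $20.00 → $526.03; payment $108.79; balance $417.24
Month 4: opening $417.24; interest $20.00 → $437.24; payment $137.29; balance $299.95
Month 5: opening $299.95; interest $20.00 → $319.95; payment $165.79; balance $154.16
Month 6: opening $154.16; interest $20.00 → $174.16; payment $174.16; balance $0.00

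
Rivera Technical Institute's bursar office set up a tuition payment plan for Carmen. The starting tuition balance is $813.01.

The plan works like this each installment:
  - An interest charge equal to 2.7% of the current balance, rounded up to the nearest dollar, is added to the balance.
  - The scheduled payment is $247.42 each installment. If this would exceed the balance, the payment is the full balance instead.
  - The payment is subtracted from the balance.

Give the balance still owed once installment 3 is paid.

$118.75

# | Opening | Interest | Payment | End bal
1 | $813.01 | $22.00 | $247.42 | $587.59
2 | $587.59 | $16.00 | $247.42 | $356.17
3 | $356.17 | $10.00 | $247.42 | $118.75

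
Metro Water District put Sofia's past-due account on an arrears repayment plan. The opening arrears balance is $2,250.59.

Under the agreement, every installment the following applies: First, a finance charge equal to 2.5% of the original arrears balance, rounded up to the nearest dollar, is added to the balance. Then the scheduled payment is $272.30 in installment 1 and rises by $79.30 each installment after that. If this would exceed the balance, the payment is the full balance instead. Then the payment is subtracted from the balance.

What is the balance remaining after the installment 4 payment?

Installment 1: opening $2,250.59; interest $57.00 → $2,307.59; payment $272.30; balance $2,035.29
Installment 2: opening $2,035.29; interest $57.00 → $2,092.29; payment $351.60; balance $1,740.69
Installment 3: opening $1,740.69; interest $57.00 → $1,797.69; payment $430.90; balance $1,366.79
Installment 4: opening $1,366.79; interest $57.00 → $1,423.79; payment $510.20; balance $913.59

$913.59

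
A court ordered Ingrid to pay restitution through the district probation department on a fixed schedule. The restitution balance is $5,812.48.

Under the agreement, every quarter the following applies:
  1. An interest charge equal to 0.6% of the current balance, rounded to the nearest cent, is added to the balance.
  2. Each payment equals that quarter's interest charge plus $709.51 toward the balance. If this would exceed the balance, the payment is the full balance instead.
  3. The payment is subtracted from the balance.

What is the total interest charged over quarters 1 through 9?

$160.62

Quarter 1: opening $5,812.48; interest $34.87 → $5,847.35; payment $744.38; balance $5,102.97
Quarter 2: opening $5,102.97; interest $30.62 → $5,133.59; payment $740.13; balance $4,393.46
Quarter 3: opening $4,393.46; interest $26.36 → $4,419.82; payment $735.87; balance $3,683.95
Quarter 4: opening $3,683.95; interest $22.10 → $3,706.05; payment $731.61; balance $2,974.44
Quarter 5: opening $2,974.44; interest $17.85 → $2,992.29; payment $727.36; balance $2,264.93
Quarter 6: opening $2,264.93; interest $13.59 → $2,278.52; payment $723.10; balance $1,555.42
Quarter 7: opening $1,555.42; interest $9.33 → $1,564.75; payment $718.84; balance $845.91
Quarter 8: opening $845.91; interest $5.08 → $850.99; payment $714.59; balance $136.40
Quarter 9: opening $136.40; interest $0.82 → $137.22; payment $137.22; balance $0.00
Total interest: $34.87 + $30.62 + $26.36 + $22.10 + $17.85 + $13.59 + $9.33 + $5.08 + $0.82 = $160.62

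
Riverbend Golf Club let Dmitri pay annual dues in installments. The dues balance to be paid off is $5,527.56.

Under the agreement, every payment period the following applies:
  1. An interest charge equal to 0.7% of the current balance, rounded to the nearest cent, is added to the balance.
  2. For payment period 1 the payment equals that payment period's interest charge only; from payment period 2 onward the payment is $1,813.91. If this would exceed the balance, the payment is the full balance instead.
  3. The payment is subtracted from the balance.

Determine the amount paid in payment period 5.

$165.69

Payment period 1: opening $5,527.56; interest $38.69 → $5,566.25; payment $38.69; balance $5,527.56
Payment period 2: opening $5,527.56; interest $38.69 → $5,566.25; payment $1,813.91; balance $3,752.34
Payment period 3: opening $3,752.34; interest $26.27 → $3,778.61; payment $1,813.91; balance $1,964.70
Payment period 4: opening $1,964.70; interest $13.75 → $1,978.45; payment $1,813.91; balance $164.54
Payment period 5: opening $164.54; interest $1.15 → $165.69; payment $165.69; balance $0.00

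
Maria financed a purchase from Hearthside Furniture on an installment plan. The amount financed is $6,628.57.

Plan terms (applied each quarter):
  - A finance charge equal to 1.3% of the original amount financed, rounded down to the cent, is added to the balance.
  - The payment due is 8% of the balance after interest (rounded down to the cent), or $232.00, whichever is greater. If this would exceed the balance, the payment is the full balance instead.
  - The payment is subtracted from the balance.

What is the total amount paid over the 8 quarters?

$3,433.61

Quarter 1: opening $6,628.57; interest $86.17 → $6,714.74; payment $537.17; balance $6,177.57
Quarter 2: opening $6,177.57; interest $86.17 → $6,263.74; payment $501.09; balance $5,762.65
Quarter 3: opening $5,762.65; interest $86.17 → $5,848.82; payment $467.90; balance $5,380.92
Quarter 4: opening $5,380.92; interest $86.17 → $5,467.09; payment $437.36; balance $5,029.73
Quarter 5: opening $5,029.73; interest $86.17 → $5,115.90; payment $409.27; balance $4,706.63
Quarter 6: opening $4,706.63; interest $86.17 → $4,792.80; payment $383.42; balance $4,409.38
Quarter 7: opening $4,409.38; interest $86.17 → $4,495.55; payment $359.64; balance $4,135.91
Quarter 8: opening $4,135.91; interest $86.17 → $4,222.08; payment $337.76; balance $3,884.32
Total paid: $3,433.61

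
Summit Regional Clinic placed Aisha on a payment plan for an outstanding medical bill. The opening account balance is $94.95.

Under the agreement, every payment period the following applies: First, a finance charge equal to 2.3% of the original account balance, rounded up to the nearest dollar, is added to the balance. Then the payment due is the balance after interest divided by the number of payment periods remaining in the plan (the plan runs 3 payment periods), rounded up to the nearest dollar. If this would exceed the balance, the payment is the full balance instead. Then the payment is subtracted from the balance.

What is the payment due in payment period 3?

$36.95

Payment period 1: opening $94.95; interest $3.00 → $97.95; payment $33.00; balance $64.95
Payment period 2: opening $64.95; interest $3.00 → $67.95; payment $34.00; balance $33.95
Payment period 3: opening $33.95; interest $3.00 → $36.95; payment $36.95; balance $0.00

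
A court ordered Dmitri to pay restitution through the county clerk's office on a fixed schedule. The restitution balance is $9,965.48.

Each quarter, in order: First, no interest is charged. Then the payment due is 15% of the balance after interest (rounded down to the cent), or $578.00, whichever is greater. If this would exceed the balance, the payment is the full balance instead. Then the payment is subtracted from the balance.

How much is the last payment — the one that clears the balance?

$290.50

Quarter 1: $9,965.48 − $1,494.82 → $8,470.66
Quarter 2: $8,470.66 − $1,270.59 → $7,200.07
Quarter 3: $7,200.07 − $1,080.01 → $6,120.06
Quarter 4: $6,120.06 − $918.00 → $5,202.06
Quarter 5: $5,202.06 − $780.30 → $4,421.76
Quarter 6: $4,421.76 − $663.26 → $3,758.50
Quarter 7: $3,758.50 − $578.00 → $3,180.50
Quarter 8: $3,180.50 − $578.00 → $2,602.50
Quarter 9: $2,602.50 − $578.00 → $2,024.50
Quarter 10: $2,024.50 − $578.00 → $1,446.50
Quarter 11: $1,446.50 − $578.00 → $868.50
Quarter 12: $868.50 − $578.00 → $290.50
Quarter 13: $290.50 − $290.50 → $0.00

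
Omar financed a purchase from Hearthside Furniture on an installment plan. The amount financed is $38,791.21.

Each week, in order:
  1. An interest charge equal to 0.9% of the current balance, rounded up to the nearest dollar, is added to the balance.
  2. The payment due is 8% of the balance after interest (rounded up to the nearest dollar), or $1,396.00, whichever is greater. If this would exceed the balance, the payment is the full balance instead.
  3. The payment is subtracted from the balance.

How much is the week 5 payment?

$2,326.00

Week 1: $38,791.21 +$350.00 interest = $39,141.21; pay $3,132.00 → $36,009.21
Week 2: $36,009.21 +$325.00 interest = $36,334.21; pay $2,907.00 → $33,427.21
Week 3: $33,427.21 +$301.00 interest = $33,728.21; pay $2,699.00 → $31,029.21
Week 4: $31,029.21 +$280.00 interest = $31,309.21; pay $2,505.00 → $28,804.21
Week 5: $28,804.21 +$260.00 interest = $29,064.21; pay $2,326.00 → $26,738.21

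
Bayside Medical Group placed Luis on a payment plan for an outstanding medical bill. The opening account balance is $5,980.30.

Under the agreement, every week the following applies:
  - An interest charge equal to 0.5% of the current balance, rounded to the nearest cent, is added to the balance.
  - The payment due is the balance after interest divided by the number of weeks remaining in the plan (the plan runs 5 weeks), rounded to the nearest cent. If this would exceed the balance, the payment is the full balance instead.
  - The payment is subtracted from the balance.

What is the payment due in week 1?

# | Opening | Interest | Payment | End bal
1 | $5,980.30 | $29.90 | $1,202.04 | $4,808.16

$1,202.04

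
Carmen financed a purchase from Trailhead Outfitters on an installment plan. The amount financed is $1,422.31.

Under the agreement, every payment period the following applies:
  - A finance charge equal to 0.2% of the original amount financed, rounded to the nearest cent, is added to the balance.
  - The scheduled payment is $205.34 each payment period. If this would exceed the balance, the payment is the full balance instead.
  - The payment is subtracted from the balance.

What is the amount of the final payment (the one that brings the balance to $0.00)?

Payment period 1: $1,422.31 +$2.84 interest = $1,425.15; pay $205.34 → $1,219.81
Payment period 2: $1,219.81 +$2.84 interest = $1,222.65; pay $205.34 → $1,017.31
Payment period 3: $1,017.31 +$2.84 interest = $1,020.15; pay $205.34 → $814.81
Payment period 4: $814.81 +$2.84 interest = $817.65; pay $205.34 → $612.31
Payment period 5: $612.31 +$2.84 interest = $615.15; pay $205.34 → $409.81
Payment period 6: $409.81 +$2.84 interest = $412.65; pay $205.34 → $207.31
Payment period 7: $207.31 +$2.84 interest = $210.15; pay $205.34 → $4.81
Payment period 8: $4.81 +$2.84 interest = $7.65; pay $7.65 → $0.00

$7.65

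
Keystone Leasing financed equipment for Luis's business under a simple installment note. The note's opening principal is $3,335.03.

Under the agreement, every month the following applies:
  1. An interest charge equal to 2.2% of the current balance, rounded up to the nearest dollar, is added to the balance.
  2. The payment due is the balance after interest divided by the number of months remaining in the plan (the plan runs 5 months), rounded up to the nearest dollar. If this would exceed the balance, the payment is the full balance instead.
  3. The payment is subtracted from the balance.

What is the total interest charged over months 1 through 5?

# | Opening | Interest | Payment | End bal
1 | $3,335.03 | $74.00 | $682.00 | $2,727.03
2 | $2,727.03 | $60.00 | $697.00 | $2,090.03
3 | $2,090.03 | $46.00 | $713.00 | $1,423.03
4 | $1,423.03 | $32.00 | $728.00 | $727.03
5 | $727.03 | $16.00 | $743.03 | $0.00
Total interest: $74.00 + $60.00 + $46.00 + $32.00 + $16.00 = $228.00

$228.00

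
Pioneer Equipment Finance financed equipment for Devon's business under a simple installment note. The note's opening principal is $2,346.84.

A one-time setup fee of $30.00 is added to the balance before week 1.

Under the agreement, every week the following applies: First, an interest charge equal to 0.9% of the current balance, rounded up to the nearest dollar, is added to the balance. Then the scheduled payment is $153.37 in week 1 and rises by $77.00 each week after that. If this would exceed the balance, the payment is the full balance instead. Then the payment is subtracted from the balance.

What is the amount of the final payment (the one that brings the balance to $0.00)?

$405.62

# | Opening | Interest | Payment | End bal
1 | $2,376.84 | $22.00 | $153.37 | $2,245.47
2 | $2,245.47 | $21.00 | $230.37 | $2,036.10
3 | $2,036.10 | $19.00 | $307.37 | $1,747.73
4 | $1,747.73 | $16.00 | $384.37 | $1,379.36
5 | $1,379.36 | $13.00 | $461.37 | $930.99
6 | $930.99 | $9.00 | $538.37 | $401.62
7 | $401.62 | $4.00 | $405.62 | $0.00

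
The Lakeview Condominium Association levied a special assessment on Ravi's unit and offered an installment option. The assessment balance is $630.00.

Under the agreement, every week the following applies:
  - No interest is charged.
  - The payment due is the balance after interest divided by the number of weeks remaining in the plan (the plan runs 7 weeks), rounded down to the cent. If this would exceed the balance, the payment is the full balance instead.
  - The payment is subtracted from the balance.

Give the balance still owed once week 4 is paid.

$270.00

Week 1: opening $630.00; payment $90.00; balance $540.00
Week 2: opening $540.00; payment $90.00; balance $450.00
Week 3: opening $450.00; payment $90.00; balance $360.00
Week 4: opening $360.00; payment $90.00; balance $270.00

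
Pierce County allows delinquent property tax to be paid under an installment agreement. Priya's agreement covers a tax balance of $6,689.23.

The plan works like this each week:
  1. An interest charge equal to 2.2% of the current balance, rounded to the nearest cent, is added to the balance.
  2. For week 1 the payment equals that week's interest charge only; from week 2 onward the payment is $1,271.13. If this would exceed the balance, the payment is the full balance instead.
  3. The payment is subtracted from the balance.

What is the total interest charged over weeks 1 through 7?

$648.17

# | Opening | Interest | Payment | End bal
1 | $6,689.23 | $147.16 | $147.16 | $6,689.23
2 | $6,689.23 | $147.16 | $1,271.13 | $5,565.26
3 | $5,565.26 | $122.44 | $1,271.13 | $4,416.57
4 | $4,416.57 | $97.16 | $1,271.13 | $3,242.60
5 | $3,242.60 | $71.34 | $1,271.13 | $2,042.81
6 | $2,042.81 | $44.94 | $1,271.13 | $816.62
7 | $816.62 | $17.97 | $834.59 | $0.00
Total interest: $147.16 + $147.16 + $122.44 + $97.16 + $71.34 + $44.94 + $17.97 = $648.17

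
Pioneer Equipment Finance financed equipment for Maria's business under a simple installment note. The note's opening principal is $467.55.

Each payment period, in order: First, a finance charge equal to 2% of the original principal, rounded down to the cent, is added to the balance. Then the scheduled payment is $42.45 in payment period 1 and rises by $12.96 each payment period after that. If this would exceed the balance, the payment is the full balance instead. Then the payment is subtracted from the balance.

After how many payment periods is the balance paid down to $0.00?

Payment period 1: opening $467.55; interest $9.35 → $476.90; payment $42.45; balance $434.45
Payment period 2: opening $434.45; interest $9.35 → $443.80; payment $55.41; balance $388.39
Payment period 3: opening $388.39; interest $9.35 → $397.74; payment $68.37; balance $329.37
Payment period 4: opening $329.37; interest $9.35 → $338.72; payment $81.33; balance $257.39
Payment period 5: opening $257.39; interest $9.35 → $266.74; payment $94.29; balance $172.45
Payment period 6: opening $172.45; interest $9.35 → $181.80; payment $107.25; balance $74.55
Payment period 7: opening $74.55; interest $9.35 → $83.90; payment $83.90; balance $0.00
Balance reaches $0.00 in payment period 7.

7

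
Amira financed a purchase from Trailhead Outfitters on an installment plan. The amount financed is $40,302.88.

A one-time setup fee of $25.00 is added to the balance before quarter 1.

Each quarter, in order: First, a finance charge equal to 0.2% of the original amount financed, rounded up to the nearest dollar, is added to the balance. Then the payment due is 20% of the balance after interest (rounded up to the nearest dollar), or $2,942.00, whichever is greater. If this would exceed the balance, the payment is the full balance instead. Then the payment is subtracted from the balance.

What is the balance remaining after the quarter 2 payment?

$25,925.88

Quarter 1: opening $40,327.88; interest $81.00 → $40,408.88; payment $8,082.00; balance $32,326.88
Quarter 2: opening $32,326.88; interest $81.00 → $32,407.88; payment $6,482.00; balance $25,925.88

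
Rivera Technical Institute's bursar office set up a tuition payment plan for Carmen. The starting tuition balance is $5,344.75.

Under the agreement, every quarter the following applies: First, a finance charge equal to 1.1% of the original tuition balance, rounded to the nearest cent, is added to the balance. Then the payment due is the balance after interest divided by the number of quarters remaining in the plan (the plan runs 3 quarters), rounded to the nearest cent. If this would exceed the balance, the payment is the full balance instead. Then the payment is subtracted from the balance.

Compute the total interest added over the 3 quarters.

$176.37

Quarter 1: $5,344.75 +$58.79 interest = $5,403.54; pay $1,801.18 → $3,602.36
Quarter 2: $3,602.36 +$58.79 interest = $3,661.15; pay $1,830.58 → $1,830.57
Quarter 3: $1,830.57 +$58.79 interest = $1,889.36; pay $1,889.36 → $0.00
Total interest: $58.79 + $58.79 + $58.79 = $176.37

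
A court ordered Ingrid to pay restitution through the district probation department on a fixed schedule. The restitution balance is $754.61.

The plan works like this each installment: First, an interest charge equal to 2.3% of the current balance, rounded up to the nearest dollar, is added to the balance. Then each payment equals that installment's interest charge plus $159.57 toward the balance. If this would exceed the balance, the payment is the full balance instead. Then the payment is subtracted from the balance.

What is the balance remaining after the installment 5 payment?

$0.00

Installment 1: opening $754.61; interest $18.00 → $772.61; payment $177.57; balance $595.04
Installment 2: opening $595.04; interest $14.00 → $609.04; payment $173.57; balance $435.47
Installment 3: opening $435.47; interest $11.00 → $446.47; payment $170.57; balance $275.90
Installment 4: opening $275.90; interest $7.00 → $282.90; payment $166.57; balance $116.33
Installment 5: opening $116.33; interest $3.00 → $119.33; payment $119.33; balance $0.00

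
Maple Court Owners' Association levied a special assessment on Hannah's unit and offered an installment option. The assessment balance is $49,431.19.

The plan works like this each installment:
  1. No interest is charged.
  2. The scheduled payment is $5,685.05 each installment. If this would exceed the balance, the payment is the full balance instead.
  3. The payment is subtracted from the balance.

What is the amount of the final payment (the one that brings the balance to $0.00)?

# | Opening | Payment | End bal
1 | $49,431.19 | $5,685.05 | $43,746.14
2 | $43,746.14 | $5,685.05 | $38,061.09
3 | $38,061.09 | $5,685.05 | $32,376.04
4 | $32,376.04 | $5,685.05 | $26,690.99
5 | $26,690.99 | $5,685.05 | $21,005.94
6 | $21,005.94 | $5,685.05 | $15,320.89
7 | $15,320.89 | $5,685.05 | $9,635.84
8 | $9,635.84 | $5,685.05 | $3,950.79
9 | $3,950.79 | $3,950.79 | $0.00

$3,950.79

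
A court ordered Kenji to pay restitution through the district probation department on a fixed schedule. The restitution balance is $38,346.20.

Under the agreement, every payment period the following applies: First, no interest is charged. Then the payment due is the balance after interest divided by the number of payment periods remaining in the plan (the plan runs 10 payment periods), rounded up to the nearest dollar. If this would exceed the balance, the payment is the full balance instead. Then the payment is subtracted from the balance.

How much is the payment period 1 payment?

Payment period 1: opening $38,346.20; payment $3,835.00; balance $34,511.20

$3,835.00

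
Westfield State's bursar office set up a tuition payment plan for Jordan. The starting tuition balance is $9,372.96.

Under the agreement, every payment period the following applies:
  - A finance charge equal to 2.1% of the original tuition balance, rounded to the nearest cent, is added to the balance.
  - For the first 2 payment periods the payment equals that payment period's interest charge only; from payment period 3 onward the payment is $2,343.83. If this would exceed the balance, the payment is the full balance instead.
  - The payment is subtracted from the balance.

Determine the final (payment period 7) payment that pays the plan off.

$981.79

Payment period 1: opening $9,372.96; interest $196.83 → $9,569.79; payment $196.83; balance $9,372.96
Payment period 2: opening $9,372.96; interest $196.83 → $9,569.79; payment $196.83; balance $9,372.96
Payment period 3: opening $9,372.96; interest $196.83 → $9,569.79; payment $2,343.83; balance $7,225.96
Payment period 4: opening $7,225.96; interest $196.83 → $7,422.79; payment $2,343.83; balance $5,078.96
Payment period 5: opening $5,078.96; interest $196.83 → $5,275.79; payment $2,343.83; balance $2,931.96
Payment period 6: opening $2,931.96; interest $196.83 → $3,128.79; payment $2,343.83; balance $784.96
Payment period 7: opening $784.96; interest $196.83 → $981.79; payment $981.79; balance $0.00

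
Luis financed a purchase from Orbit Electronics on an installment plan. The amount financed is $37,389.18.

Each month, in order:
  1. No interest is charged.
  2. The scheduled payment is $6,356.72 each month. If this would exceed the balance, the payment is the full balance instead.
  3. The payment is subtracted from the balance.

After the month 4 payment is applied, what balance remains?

$11,962.30

# | Opening | Payment | End bal
1 | $37,389.18 | $6,356.72 | $31,032.46
2 | $31,032.46 | $6,356.72 | $24,675.74
3 | $24,675.74 | $6,356.72 | $18,319.02
4 | $18,319.02 | $6,356.72 | $11,962.30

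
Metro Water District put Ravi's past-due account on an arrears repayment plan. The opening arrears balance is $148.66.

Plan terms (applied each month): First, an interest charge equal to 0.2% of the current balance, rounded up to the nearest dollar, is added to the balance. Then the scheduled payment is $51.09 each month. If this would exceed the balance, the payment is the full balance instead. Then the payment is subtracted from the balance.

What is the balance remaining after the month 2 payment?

Month 1: $148.66 +$1.00 interest = $149.66; pay $51.09 → $98.57
Month 2: $98.57 +$1.00 interest = $99.57; pay $51.09 → $48.48

$48.48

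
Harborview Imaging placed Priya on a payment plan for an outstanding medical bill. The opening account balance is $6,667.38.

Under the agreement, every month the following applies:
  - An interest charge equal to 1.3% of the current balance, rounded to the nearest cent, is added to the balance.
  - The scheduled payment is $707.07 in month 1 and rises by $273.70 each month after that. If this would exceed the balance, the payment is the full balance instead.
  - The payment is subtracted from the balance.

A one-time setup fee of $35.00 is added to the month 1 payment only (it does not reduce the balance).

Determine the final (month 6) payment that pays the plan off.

$720.13

Month 1: opening $6,667.38; interest $86.68 → $6,754.06; payment $707.07 (+ $35.00 fee); balance $6,046.99
Month 2: opening $6,046.99; interest $78.61 → $6,125.60; payment $980.77; balance $5,144.83
Month 3: opening $5,144.83; interest $66.88 → $5,211.71; payment $1,254.47; balance $3,957.24
Month 4: opening $3,957.24; interest $51.44 → $4,008.68; payment $1,528.17; balance $2,480.51
Month 5: opening $2,480.51; interest $32.25 → $2,512.76; payment $1,801.87; balance $710.89
Month 6: opening $710.89; interest $9.24 → $720.13; payment $720.13; balance $0.00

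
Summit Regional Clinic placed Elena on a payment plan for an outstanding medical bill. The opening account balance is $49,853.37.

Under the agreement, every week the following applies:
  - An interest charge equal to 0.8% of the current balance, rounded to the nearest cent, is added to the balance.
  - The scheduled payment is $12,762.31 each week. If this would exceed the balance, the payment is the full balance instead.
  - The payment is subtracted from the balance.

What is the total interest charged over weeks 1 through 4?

$998.69

Week 1: $49,853.37 +$398.83 interest = $50,252.20; pay $12,762.31 → $37,489.89
Week 2: $37,489.89 +$299.92 interest = $37,789.81; pay $12,762.31 → $25,027.50
Week 3: $25,027.50 +$200.22 interest = $25,227.72; pay $12,762.31 → $12,465.41
Week 4: $12,465.41 +$99.72 interest = $12,565.13; pay $12,565.13 → $0.00
Total interest: $398.83 + $299.92 + $200.22 + $99.72 = $998.69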